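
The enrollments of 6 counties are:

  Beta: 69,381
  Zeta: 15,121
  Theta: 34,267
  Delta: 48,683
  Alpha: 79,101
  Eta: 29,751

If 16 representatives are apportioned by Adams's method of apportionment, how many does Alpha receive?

4

Standard divisor 276304/16 ≈ 17269; standard quotas: Beta 4.018, Zeta 0.876, Theta 1.984, Delta 2.819, Alpha 4.581, Eta 1.723.
Rounding up gives 5, 1, 2, 3, 5, 2 = 18 seats, so the divisor must be adjusted.
With modified divisor 21500: modified quotas Beta 3.227, Zeta 0.703, Theta 1.594, Delta 2.264, Alpha 3.679, Eta 1.384.
Rounding up: Beta 4, Zeta 1, Theta 2, Delta 3, Alpha 4, Eta 2 (total 16).
Alpha receives 4.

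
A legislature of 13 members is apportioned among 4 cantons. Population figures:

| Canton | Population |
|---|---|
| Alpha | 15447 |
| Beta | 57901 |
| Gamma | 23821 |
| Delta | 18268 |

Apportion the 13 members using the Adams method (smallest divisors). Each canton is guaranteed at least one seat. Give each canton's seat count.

Standard divisor 115437/13 ≈ 8879.769; standard quotas: Alpha 1.740, Beta 6.521, Gamma 2.683, Delta 2.057.
Rounding up gives 2, 7, 3, 3 = 15 seats, so the divisor must be adjusted.
With modified divisor 10600: modified quotas Alpha 1.457, Beta 5.462, Gamma 2.247, Delta 1.723.
Rounding up: Alpha 2, Beta 6, Gamma 3, Delta 2 (total 13).

Alpha=2, Beta=6, Gamma=3, Delta=2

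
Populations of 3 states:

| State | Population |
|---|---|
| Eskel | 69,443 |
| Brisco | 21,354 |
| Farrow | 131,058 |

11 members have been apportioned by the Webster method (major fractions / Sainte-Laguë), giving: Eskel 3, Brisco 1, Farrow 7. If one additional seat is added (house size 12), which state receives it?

Priority for the next seat is population ÷ (current seats + 0.5).
Priorities: Eskel 19840.857, Brisco 14236.000, Farrow 17474.400.
Highest priority: Eskel.

Eskel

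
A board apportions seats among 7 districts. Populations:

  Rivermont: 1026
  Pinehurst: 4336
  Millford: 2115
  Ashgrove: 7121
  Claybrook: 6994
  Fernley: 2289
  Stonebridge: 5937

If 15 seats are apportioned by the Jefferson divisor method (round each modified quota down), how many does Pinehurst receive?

2

Standard divisor 29818/15 ≈ 1987.867; standard quotas: Rivermont 0.516, Pinehurst 2.181, Millford 1.064, Ashgrove 3.582, Claybrook 3.518, Fernley 1.151, Stonebridge 2.987.
Rounding down gives 0, 2, 1, 3, 3, 1, 2 = 12 seats, so the divisor must be adjusted.
With modified divisor 1600: modified quotas Rivermont 0.641, Pinehurst 2.710, Millford 1.322, Ashgrove 4.451, Claybrook 4.371, Fernley 1.431, Stonebridge 3.711.
Rounding down: Rivermont 0, Pinehurst 2, Millford 1, Ashgrove 4, Claybrook 4, Fernley 1, Stonebridge 3 (total 15).
Pinehurst receives 2.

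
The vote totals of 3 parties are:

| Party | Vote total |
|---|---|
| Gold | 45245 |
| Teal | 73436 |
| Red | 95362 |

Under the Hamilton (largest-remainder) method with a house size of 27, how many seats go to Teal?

The standard divisor is 214043/27 ≈ 7927.519.
Standard quotas: Gold 5.7073, Teal 9.2634, Red 12.0292.
Lower quotas: Gold 5, Teal 9, Red 12 (sum 26, leaving 1 seat).
Remainders in descending order: Gold 0.7073, Teal 0.2634, Red 0.0292.
Largest remainder: Gold receives the extra seat.
Teal receives 9.

9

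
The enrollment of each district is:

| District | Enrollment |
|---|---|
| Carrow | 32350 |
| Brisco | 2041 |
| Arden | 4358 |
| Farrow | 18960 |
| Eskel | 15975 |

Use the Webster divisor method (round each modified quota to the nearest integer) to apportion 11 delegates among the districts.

Carrow=5, Brisco=0, Arden=1, Farrow=3, Eskel=2

Standard divisor 73684/11 ≈ 6698.545; standard quotas: Carrow 4.829, Brisco 0.305, Arden 0.651, Farrow 2.830, Eskel 2.385.
Rounding to the nearest integer gives Carrow 5, Brisco 0, Arden 1, Farrow 3, Eskel 2 — total 11, matching the house size, so no adjustment is needed.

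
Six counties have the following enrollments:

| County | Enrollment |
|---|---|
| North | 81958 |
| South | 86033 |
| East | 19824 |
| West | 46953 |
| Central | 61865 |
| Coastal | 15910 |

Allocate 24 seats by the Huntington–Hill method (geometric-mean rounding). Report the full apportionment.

With divisor 13415: modified quotas North 6.109, South 6.413, East 1.478, West 3.500, Central 4.612, Coastal 1.186.
Geometric-mean thresholds: North √(6·7)=6.481, South √(6·7)=6.481, East √(1·2)=1.414, West √(3·4)=3.464, Central √(4·5)=4.472, Coastal √(1·2)=1.414.
Each quota rounded against its threshold gives North 6, South 6, East 2, West 4, Central 5, Coastal 1 (total 24).

North=6, South=6, East=2, West=4, Central=5, Coastal=1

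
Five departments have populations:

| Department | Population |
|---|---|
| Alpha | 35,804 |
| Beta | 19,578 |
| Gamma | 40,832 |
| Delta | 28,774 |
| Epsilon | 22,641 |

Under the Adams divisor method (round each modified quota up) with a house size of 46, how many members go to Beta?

Standard divisor 147629/46 ≈ 3209.326; standard quotas: Alpha 11.156, Beta 6.100, Gamma 12.723, Delta 8.966, Epsilon 7.055.
Rounding up gives 12, 7, 13, 9, 8 = 49 seats, so the divisor must be adjusted.
With modified divisor 3300: modified quotas Alpha 10.850, Beta 5.933, Gamma 12.373, Delta 8.719, Epsilon 6.861.
Rounding up: Alpha 11, Beta 6, Gamma 13, Delta 9, Epsilon 7 (total 46).
Beta receives 6.

6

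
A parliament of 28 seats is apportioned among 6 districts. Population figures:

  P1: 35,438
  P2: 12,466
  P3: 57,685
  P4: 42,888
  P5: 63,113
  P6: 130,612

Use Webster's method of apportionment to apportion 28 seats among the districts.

P1 3, P2 1, P3 5, P4 3, P5 5, P6 11

Standard divisor 342202/28 ≈ 12221.5; standard quotas: P1 2.900, P2 1.020, P3 4.720, P4 3.509, P5 5.164, P6 10.687.
Rounding to the nearest integer gives 3, 1, 5, 4, 5, 11 = 29 seats, so the divisor must be adjusted.
With modified divisor 12350: modified quotas P1 2.869, P2 1.009, P3 4.671, P4 3.473, P5 5.110, P6 10.576.
Rounding to the nearest integer: P1 3, P2 1, P3 5, P4 3, P5 5, P6 11 (total 28).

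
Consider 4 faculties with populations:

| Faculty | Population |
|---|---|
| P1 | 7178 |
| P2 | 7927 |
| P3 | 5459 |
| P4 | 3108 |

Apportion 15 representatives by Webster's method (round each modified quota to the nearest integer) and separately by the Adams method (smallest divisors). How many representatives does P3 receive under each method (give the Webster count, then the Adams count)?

Webster: P1 5, P2 5, P3 3, P4 2.
Adams: P1 4, P2 5, P3 4, P4 2.
P3 gets 3 under Webster and 4 under Adams.

3 and 4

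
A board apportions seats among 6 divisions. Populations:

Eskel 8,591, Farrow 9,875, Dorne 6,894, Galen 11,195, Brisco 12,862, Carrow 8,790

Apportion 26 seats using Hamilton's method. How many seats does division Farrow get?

4

The standard divisor is 58207/26 ≈ 2238.731.
Standard quotas: Eskel 3.8374, Farrow 4.4110, Dorne 3.0794, Galen 5.0006, Brisco 5.7452, Carrow 3.9263.
Lower quotas: Eskel 3, Farrow 4, Dorne 3, Galen 5, Brisco 5, Carrow 3 (sum 23, leaving 3 seats).
Remainders in descending order: Carrow 0.9263, Eskel 0.8374, Brisco 0.7452, Farrow 0.4110, Dorne 0.0794, Galen 0.0006.
The surplus seats go to Carrow, Eskel, Brisco.
Farrow receives 4.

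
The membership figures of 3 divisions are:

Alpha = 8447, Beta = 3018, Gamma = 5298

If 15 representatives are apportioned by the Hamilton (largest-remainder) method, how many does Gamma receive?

5

Total 16763; standard divisor 16763/15 ≈ 1117.533.
Standard quotas: Alpha 7.5586, Beta 2.7006, Gamma 4.7408.
Lower quotas: Alpha 7, Beta 2, Gamma 4 (sum 13, leaving 2 seats).
Remainders in descending order: Gamma 0.7408, Beta 0.7006, Alpha 0.5586.
The surplus seats go to Gamma, Beta.
Gamma receives 5.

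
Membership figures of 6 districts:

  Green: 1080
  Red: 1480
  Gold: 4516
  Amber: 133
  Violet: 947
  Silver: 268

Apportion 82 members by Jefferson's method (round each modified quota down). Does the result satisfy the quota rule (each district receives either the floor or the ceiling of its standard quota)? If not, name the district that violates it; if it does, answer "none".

Gold

Standard quotas: Green 10.513, Red 14.406, Gold 43.959, Amber 1.295, Violet 9.218, Silver 2.609.
Jefferson allocation: Green 10, Red 15, Gold 45, Amber 1, Violet 9, Silver 2.
Gold has quota 43.959 (lower 43, upper 44) but receives 45 — outside the quota interval.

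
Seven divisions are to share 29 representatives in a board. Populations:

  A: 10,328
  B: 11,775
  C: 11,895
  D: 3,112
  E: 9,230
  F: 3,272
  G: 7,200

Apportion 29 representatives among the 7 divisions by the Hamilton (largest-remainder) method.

A 5, B 6, C 6, D 1, E 5, F 2, G 4

Total 56812; standard divisor 56812/29 ≈ 1959.034.
Standard quotas: A 5.2720, B 6.0106, C 6.0719, D 1.5885, E 4.7115, F 1.6702, G 3.6753.
Lower quotas: A 5, B 6, C 6, D 1, E 4, F 1, G 3 (sum 26, leaving 3 seats).
Remainders in descending order: E 0.7115, G 0.6753, F 0.6702, D 0.5885, A 0.2720, C 0.0719, B 0.0106.
The surplus seats go to E, G, F.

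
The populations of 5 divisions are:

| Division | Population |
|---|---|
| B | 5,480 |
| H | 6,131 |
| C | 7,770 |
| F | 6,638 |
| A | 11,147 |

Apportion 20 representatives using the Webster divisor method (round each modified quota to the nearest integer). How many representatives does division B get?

3

Standard divisor 37166/20 ≈ 1858.3; standard quotas: B 2.949, H 3.299, C 4.181, F 3.572, A 5.998.
Rounding to the nearest integer gives B 3, H 3, C 4, F 4, A 6 — total 20, matching the house size, so no adjustment is needed.
B receives 3.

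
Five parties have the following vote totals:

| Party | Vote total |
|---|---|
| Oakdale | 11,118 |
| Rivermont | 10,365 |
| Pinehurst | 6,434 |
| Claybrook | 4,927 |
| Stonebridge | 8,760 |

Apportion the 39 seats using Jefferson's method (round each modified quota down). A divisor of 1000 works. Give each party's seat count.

Oakdale 11, Rivermont 10, Pinehurst 6, Claybrook 4, Stonebridge 8

With modified divisor 1000: modified quotas Oakdale 11.118, Rivermont 10.365, Pinehurst 6.434, Claybrook 4.927, Stonebridge 8.760.
Rounding down: Oakdale 11, Rivermont 10, Pinehurst 6, Claybrook 4, Stonebridge 8 (total 39).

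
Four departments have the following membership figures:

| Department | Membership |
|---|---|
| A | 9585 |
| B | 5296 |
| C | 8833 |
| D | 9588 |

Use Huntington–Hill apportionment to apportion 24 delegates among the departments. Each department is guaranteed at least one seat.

With divisor 1421: modified quotas A 6.745, B 3.727, C 6.216, D 6.747.
Geometric-mean thresholds: A √(6·7)=6.481, B √(3·4)=3.464, C √(6·7)=6.481, D √(6·7)=6.481.
Each quota rounded against its threshold gives A 7, B 4, C 6, D 7 (total 24).

A=7, B=4, C=6, D=7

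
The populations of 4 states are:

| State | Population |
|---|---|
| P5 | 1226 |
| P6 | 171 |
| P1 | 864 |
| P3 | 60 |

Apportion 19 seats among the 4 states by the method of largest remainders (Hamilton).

Total 2321; standard divisor 2321/19 ≈ 122.158.
Standard quotas: P5 10.036, P6 1.400, P1 7.073, P3 0.491.
Lower quotas: P5 10, P6 1, P1 7, P3 0 (sum 18, leaving 1 seat).
Remainders in descending order: P3 0.491, P6 0.400, P1 0.073, P5 0.036.
The surplus seat goes to P3.

P5: 10, P6: 1, P1: 7, P3: 1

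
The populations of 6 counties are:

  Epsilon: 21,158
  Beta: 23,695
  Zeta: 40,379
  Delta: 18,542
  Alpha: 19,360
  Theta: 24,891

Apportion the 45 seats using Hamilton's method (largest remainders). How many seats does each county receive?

Epsilon 6, Beta 7, Zeta 12, Delta 6, Alpha 6, Theta 8

The standard divisor is 148025/45 ≈ 3289.444.
Standard quotas: Epsilon 6.4321, Beta 7.2033, Zeta 12.2753, Delta 5.6368, Alpha 5.8855, Theta 7.5669.
Lower quotas: Epsilon 6, Beta 7, Zeta 12, Delta 5, Alpha 5, Theta 7 (sum 42, leaving 3 seats).
Remainders in descending order: Alpha 0.8855, Delta 0.6368, Theta 0.5669, Epsilon 0.4321, Zeta 0.2753, Beta 0.2033.
The surplus seats go to Alpha, Delta, Theta.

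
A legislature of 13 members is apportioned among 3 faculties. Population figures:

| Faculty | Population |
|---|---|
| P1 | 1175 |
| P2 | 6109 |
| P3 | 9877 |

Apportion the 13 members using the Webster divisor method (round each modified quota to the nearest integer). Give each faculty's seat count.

Standard divisor 17161/13 ≈ 1320.077; standard quotas: P1 0.890, P2 4.628, P3 7.482.
Rounding to the nearest integer gives P1 1, P2 5, P3 7 — total 13, matching the house size, so no adjustment is needed.

P1 1, P2 5, P3 7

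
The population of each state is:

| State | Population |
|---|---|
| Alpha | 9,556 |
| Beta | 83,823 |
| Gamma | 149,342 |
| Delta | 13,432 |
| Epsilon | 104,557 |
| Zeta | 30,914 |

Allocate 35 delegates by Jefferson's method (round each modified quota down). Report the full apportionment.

Standard divisor 391624/35 ≈ 11189.257; standard quotas: Alpha 0.854, Beta 7.491, Gamma 13.347, Delta 1.200, Epsilon 9.344, Zeta 2.763.
Rounding down gives 0, 7, 13, 1, 9, 2 = 32 seats, so the divisor must be adjusted.
With modified divisor 10400: modified quotas Alpha 0.919, Beta 8.060, Gamma 14.360, Delta 1.292, Epsilon 10.054, Zeta 2.973.
Rounding down: Alpha 0, Beta 8, Gamma 14, Delta 1, Epsilon 10, Zeta 2 (total 35).

Alpha 0, Beta 8, Gamma 14, Delta 1, Epsilon 10, Zeta 2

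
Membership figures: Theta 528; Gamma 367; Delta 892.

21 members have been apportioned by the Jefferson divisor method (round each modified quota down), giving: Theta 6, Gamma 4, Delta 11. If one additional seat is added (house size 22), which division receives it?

Theta

Priority for the next seat is population ÷ (current seats + 1).
Priorities: Theta 75.429, Gamma 73.400, Delta 74.333.
Highest priority: Theta.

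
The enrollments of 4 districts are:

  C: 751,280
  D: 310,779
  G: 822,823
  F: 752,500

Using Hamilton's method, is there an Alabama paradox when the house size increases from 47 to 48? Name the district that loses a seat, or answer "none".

D

At 47 seats: C 13, D 6, G 15, F 13.
At 48 seats: C 14, D 5, G 15, F 14.
D drops from 6 to 5.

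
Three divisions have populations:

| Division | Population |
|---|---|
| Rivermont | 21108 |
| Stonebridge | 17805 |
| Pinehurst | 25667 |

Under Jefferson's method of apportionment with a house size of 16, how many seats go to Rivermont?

5

Standard divisor 64580/16 ≈ 4036.25; standard quotas: Rivermont 5.230, Stonebridge 4.411, Pinehurst 6.359.
Rounding down gives 5, 4, 6 = 15 seats, so the divisor must be adjusted.
With modified divisor 3600: modified quotas Rivermont 5.863, Stonebridge 4.946, Pinehurst 7.130.
Rounding down: Rivermont 5, Stonebridge 4, Pinehurst 7 (total 16).
Rivermont receives 5.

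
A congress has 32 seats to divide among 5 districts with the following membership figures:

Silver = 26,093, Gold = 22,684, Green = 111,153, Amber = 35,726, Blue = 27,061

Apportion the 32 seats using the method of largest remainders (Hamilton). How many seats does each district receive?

The standard divisor is 222717/32 ≈ 6959.906.
Standard quotas: Silver 3.7490, Gold 3.2592, Green 15.9705, Amber 5.1331, Blue 3.8881.
Lower quotas: Silver 3, Gold 3, Green 15, Amber 5, Blue 3 (sum 29, leaving 3 seats).
Remainders in descending order: Green 0.9705, Blue 0.8881, Silver 0.7490, Gold 0.2592, Amber 0.1331.
The surplus seats go to Green, Blue, Silver.

Silver=4, Gold=3, Green=16, Amber=5, Blue=4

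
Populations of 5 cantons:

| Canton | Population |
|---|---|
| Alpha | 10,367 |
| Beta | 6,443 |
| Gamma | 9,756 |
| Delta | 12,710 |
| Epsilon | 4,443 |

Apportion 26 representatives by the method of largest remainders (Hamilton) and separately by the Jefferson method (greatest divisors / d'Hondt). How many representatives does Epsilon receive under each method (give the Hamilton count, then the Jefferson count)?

3 and 2

Hamilton: Alpha 6, Beta 4, Gamma 6, Delta 7, Epsilon 3.
Jefferson: Alpha 6, Beta 4, Gamma 6, Delta 8, Epsilon 2.
Epsilon gets 3 under Hamilton and 2 under Jefferson.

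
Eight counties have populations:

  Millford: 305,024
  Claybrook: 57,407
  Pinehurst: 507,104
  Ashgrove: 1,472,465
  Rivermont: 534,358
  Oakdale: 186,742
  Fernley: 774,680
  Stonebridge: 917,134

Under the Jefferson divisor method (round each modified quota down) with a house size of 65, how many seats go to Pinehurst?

Standard divisor 4754914/65 ≈ 73152.523; standard quotas: Millford 4.170, Claybrook 0.785, Pinehurst 6.932, Ashgrove 20.129, Rivermont 7.305, Oakdale 2.553, Fernley 10.590, Stonebridge 12.537.
Rounding down gives 4, 0, 6, 20, 7, 2, 10, 12 = 61 seats, so the divisor must be adjusted.
With modified divisor 68500: modified quotas Millford 4.453, Claybrook 0.838, Pinehurst 7.403, Ashgrove 21.496, Rivermont 7.801, Oakdale 2.726, Fernley 11.309, Stonebridge 13.389.
Rounding down: Millford 4, Claybrook 0, Pinehurst 7, Ashgrove 21, Rivermont 7, Oakdale 2, Fernley 11, Stonebridge 13 (total 65).
Pinehurst receives 7.

7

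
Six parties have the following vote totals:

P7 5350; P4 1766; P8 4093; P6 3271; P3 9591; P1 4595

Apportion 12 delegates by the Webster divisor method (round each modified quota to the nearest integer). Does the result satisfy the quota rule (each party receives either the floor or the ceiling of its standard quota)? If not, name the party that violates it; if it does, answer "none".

none

Standard quotas: P7 2.240, P4 0.739, P8 1.713, P6 1.369, P3 4.015, P1 1.924.
Webster allocation: P7 2, P4 1, P8 2, P6 1, P3 4, P1 2.
Every allocation lies between the lower and upper quota.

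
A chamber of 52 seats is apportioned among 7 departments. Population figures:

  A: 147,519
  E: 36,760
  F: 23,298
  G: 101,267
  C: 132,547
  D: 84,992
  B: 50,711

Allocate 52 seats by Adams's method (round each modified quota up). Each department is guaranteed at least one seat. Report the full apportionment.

Standard divisor 577094/52 ≈ 11097.962; standard quotas: A 13.292, E 3.312, F 2.099, G 9.125, C 11.943, D 7.658, B 4.569.
Rounding up gives 14, 4, 3, 10, 12, 8, 5 = 56 seats, so the divisor must be adjusted.
With modified divisor 12100: modified quotas A 12.192, E 3.038, F 1.925, G 8.369, C 10.954, D 7.024, B 4.191.
Rounding up: A 13, E 4, F 2, G 9, C 11, D 8, B 5 (total 52).

A: 13, E: 4, F: 2, G: 9, C: 11, D: 8, B: 5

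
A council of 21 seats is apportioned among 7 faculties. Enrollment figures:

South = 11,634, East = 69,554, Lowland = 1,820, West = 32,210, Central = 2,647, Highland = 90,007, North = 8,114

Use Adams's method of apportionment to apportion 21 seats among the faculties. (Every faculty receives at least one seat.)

South: 1, East: 6, Lowland: 1, West: 3, Central: 1, Highland: 8, North: 1

Standard divisor 215986/21 ≈ 10285.048; standard quotas: South 1.131, East 6.763, Lowland 0.177, West 3.132, Central 0.257, Highland 8.751, North 0.789.
Rounding up gives 2, 7, 1, 4, 1, 9, 1 = 25 seats, so the divisor must be adjusted.
With modified divisor 12200: modified quotas South 0.954, East 5.701, Lowland 0.149, West 2.640, Central 0.217, Highland 7.378, North 0.665.
Rounding up: South 1, East 6, Lowland 1, West 3, Central 1, Highland 8, North 1 (total 21).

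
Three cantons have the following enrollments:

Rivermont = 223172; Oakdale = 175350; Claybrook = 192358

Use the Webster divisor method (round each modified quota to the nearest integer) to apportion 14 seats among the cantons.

Standard divisor 590880/14 ≈ 42205.714; standard quotas: Rivermont 5.288, Oakdale 4.155, Claybrook 4.558.
Rounding to the nearest integer gives Rivermont 5, Oakdale 4, Claybrook 5 — total 14, matching the house size, so no adjustment is needed.

Rivermont 5, Oakdale 4, Claybrook 5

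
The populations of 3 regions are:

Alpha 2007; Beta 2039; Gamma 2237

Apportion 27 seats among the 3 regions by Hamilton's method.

The standard divisor is 6283/27 ≈ 232.704.
Standard quotas: Alpha 8.625, Beta 8.762, Gamma 9.613.
Lower quotas: Alpha 8, Beta 8, Gamma 9 (sum 25, leaving 2 seats).
Remainders in descending order: Beta 0.762, Alpha 0.625, Gamma 0.613.
The surplus seats go to Beta, Alpha.

Alpha 9, Beta 9, Gamma 9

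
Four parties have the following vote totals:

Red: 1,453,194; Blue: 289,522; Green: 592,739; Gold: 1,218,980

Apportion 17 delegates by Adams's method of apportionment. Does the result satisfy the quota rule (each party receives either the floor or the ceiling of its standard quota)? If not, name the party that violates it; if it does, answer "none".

none

Standard quotas: Red 6.950, Blue 1.385, Green 2.835, Gold 5.830.
Adams allocation: Red 6, Blue 2, Green 3, Gold 6.
Every allocation lies between the lower and upper quota.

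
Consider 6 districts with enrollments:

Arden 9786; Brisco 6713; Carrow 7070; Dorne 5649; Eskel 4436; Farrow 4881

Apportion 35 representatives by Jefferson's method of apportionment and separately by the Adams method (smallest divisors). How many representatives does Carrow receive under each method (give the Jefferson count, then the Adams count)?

7 and 6

Jefferson: Arden 9, Brisco 6, Carrow 7, Dorne 5, Eskel 4, Farrow 4.
Adams: Arden 9, Brisco 6, Carrow 6, Dorne 5, Eskel 4, Farrow 5.
Carrow gets 7 under Jefferson and 6 under Adams.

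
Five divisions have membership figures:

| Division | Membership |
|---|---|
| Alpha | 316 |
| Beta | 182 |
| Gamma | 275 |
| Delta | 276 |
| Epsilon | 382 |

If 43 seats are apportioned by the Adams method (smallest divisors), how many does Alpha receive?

Standard divisor 1431/43 ≈ 33.279; standard quotas: Alpha 9.495, Beta 5.469, Gamma 8.263, Delta 8.294, Epsilon 11.479.
Rounding up gives 10, 6, 9, 9, 12 = 46 seats, so the divisor must be adjusted.
With modified divisor 35: modified quotas Alpha 9.029, Beta 5.200, Gamma 7.857, Delta 7.886, Epsilon 10.914.
Rounding up: Alpha 10, Beta 6, Gamma 8, Delta 8, Epsilon 11 (total 43).
Alpha receives 10.

10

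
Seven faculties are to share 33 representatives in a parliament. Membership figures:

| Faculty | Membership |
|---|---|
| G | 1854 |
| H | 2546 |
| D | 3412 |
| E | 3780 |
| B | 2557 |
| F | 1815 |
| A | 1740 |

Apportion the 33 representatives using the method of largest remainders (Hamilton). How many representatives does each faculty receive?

Total 17704; standard divisor 17704/33 ≈ 536.485.
Standard quotas: G 3.456, H 4.746, D 6.360, E 7.046, B 4.766, F 3.383, A 3.243.
Lower quotas: G 3, H 4, D 6, E 7, B 4, F 3, A 3 (sum 30, leaving 3 seats).
Remainders in descending order: B 0.766, H 0.746, G 0.456, F 0.383, D 0.360, A 0.243, E 0.046.
The surplus seats go to B, H, G.

G=4, H=5, D=6, E=7, B=5, F=3, A=3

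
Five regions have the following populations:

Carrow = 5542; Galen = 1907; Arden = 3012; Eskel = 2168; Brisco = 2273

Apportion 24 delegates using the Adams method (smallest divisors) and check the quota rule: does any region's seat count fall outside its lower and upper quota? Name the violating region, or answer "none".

Standard quotas: Carrow 8.926, Galen 3.071, Arden 4.851, Eskel 3.492, Brisco 3.661.
Adams allocation: Carrow 8, Galen 3, Arden 5, Eskel 4, Brisco 4.
Every allocation lies between the lower and upper quota.

none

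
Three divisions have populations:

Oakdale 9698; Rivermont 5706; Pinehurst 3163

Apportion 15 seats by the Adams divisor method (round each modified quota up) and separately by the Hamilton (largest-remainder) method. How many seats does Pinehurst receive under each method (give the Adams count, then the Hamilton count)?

3 and 2

Adams: Oakdale 7, Rivermont 5, Pinehurst 3.
Hamilton: Oakdale 8, Rivermont 5, Pinehurst 2.
Pinehurst gets 3 under Adams and 2 under Hamilton.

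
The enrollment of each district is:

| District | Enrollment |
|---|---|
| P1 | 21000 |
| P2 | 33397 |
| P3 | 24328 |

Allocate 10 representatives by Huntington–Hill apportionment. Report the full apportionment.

With divisor 8021: modified quotas P1 2.618, P2 4.164, P3 3.033.
Geometric-mean thresholds: P1 √(2·3)=2.449, P2 √(4·5)=4.472, P3 √(3·4)=3.464.
Each quota rounded against its threshold gives P1 3, P2 4, P3 3 (total 10).

P1 3, P2 4, P3 3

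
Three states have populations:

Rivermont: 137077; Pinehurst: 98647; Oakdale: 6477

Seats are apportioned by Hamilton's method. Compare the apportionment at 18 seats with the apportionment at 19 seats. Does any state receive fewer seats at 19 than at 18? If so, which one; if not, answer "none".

At 18 seats: Rivermont 10, Pinehurst 7, Oakdale 1.
At 19 seats: Rivermont 11, Pinehurst 8, Oakdale 0.
Oakdale drops from 1 to 0.

Oakdale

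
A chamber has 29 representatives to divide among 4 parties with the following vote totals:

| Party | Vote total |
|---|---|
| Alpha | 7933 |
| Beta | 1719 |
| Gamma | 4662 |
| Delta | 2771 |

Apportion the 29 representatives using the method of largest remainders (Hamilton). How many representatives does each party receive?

Alpha=13, Beta=3, Gamma=8, Delta=5

The standard divisor is 17085/29 ≈ 589.138.
Standard quotas: Alpha 13.4654, Beta 2.9178, Gamma 7.9133, Delta 4.7035.
Lower quotas: Alpha 13, Beta 2, Gamma 7, Delta 4 (sum 26, leaving 3 seats).
Remainders in descending order: Beta 0.9178, Gamma 0.9133, Delta 0.7035, Alpha 0.4654.
The surplus seats go to Beta, Gamma, Delta.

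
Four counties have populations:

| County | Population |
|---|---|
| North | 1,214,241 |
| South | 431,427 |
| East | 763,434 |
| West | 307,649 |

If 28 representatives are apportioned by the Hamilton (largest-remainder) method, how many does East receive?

8

Standard divisor: 2716751 ÷ 28 ≈ 97026.821.
Standard quotas: North 12.5145, South 4.4465, East 7.8683, West 3.1708.
Lower quotas: North 12, South 4, East 7, West 3 (sum 26, leaving 2 seats).
Remainders in descending order: East 0.8683, North 0.5145, South 0.4465, West 0.1708.
Largest remainders: East, North receive the extra seats.
East receives 8.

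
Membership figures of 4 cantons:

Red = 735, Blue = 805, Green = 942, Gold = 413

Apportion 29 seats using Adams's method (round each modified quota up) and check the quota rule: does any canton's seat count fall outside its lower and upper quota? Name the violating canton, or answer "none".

none

Standard quotas: Red 7.363, Blue 8.064, Green 9.436, Gold 4.137.
Adams allocation: Red 8, Blue 8, Green 9, Gold 4.
Every allocation lies between the lower and upper quota.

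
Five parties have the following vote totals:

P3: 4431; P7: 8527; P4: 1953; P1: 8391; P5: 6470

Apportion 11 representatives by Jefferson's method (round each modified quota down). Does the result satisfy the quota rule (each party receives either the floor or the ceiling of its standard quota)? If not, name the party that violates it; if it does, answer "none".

none

Standard quotas: P3 1.637, P7 3.151, P4 0.722, P1 3.100, P5 2.391.
Jefferson allocation: P3 2, P7 3, P4 0, P1 3, P5 3.
Every allocation lies between the lower and upper quota.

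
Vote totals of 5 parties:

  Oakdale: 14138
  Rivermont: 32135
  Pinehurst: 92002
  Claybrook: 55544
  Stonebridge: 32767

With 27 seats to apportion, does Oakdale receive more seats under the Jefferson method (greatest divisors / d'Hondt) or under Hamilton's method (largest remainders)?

Jefferson: Oakdale 1, Rivermont 4, Pinehurst 11, Claybrook 7, Stonebridge 4.
Hamilton: Oakdale 2, Rivermont 4, Pinehurst 11, Claybrook 6, Stonebridge 4.
Oakdale gets 1 under Jefferson and 2 under Hamilton.

Hamilton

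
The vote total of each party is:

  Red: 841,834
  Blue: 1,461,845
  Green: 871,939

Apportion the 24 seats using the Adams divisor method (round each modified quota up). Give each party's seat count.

Red=6, Blue=11, Green=7

Standard divisor 3175618/24 ≈ 132317.417; standard quotas: Red 6.362, Blue 11.048, Green 6.590.
Rounding up gives 7, 12, 7 = 26 seats, so the divisor must be adjusted.
With modified divisor 142800: modified quotas Red 5.895, Blue 10.237, Green 6.106.
Rounding up: Red 6, Blue 11, Green 7 (total 24).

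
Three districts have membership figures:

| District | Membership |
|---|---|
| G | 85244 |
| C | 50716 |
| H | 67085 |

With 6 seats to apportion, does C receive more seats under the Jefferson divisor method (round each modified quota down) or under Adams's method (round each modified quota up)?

Jefferson: G 3, C 1, H 2.
Adams: G 2, C 2, H 2.
C gets 1 under Jefferson and 2 under Adams.

Adams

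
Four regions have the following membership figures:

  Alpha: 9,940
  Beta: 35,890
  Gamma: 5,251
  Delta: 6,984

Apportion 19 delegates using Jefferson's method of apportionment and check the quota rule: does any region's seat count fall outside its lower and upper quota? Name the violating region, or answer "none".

Standard quotas: Alpha 3.253, Beta 11.744, Gamma 1.718, Delta 2.285.
Jefferson allocation: Alpha 3, Beta 13, Gamma 1, Delta 2.
Beta has quota 11.744 (lower 11, upper 12) but receives 13 — outside the quota interval.

Beta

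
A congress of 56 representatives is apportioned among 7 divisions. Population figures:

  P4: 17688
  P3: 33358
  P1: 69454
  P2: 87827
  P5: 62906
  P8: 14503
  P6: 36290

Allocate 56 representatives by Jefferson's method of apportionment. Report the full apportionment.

P4: 3, P3: 6, P1: 12, P2: 16, P5: 11, P8: 2, P6: 6

Standard divisor 322026/56 ≈ 5750.464; standard quotas: P4 3.076, P3 5.801, P1 12.078, P2 15.273, P5 10.939, P8 2.522, P6 6.311.
Rounding down gives 3, 5, 12, 15, 10, 2, 6 = 53 seats, so the divisor must be adjusted.
With modified divisor 5400: modified quotas P4 3.276, P3 6.177, P1 12.862, P2 16.264, P5 11.649, P8 2.686, P6 6.720.
Rounding down: P4 3, P3 6, P1 12, P2 16, P5 11, P8 2, P6 6 (total 56).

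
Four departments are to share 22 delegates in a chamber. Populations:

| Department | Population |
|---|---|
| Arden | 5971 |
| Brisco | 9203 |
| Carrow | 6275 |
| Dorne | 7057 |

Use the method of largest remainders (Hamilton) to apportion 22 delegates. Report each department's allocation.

Arden=5, Brisco=7, Carrow=5, Dorne=5

Total 28506; standard divisor 28506/22 ≈ 1295.727.
Standard quotas: Arden 4.6082, Brisco 7.1026, Carrow 4.8428, Dorne 5.4464.
Lower quotas: Arden 4, Brisco 7, Carrow 4, Dorne 5 (sum 20, leaving 2 seats).
Remainders in descending order: Carrow 0.8428, Arden 0.6082, Dorne 0.4464, Brisco 0.1026.
The surplus seats go to Carrow, Arden.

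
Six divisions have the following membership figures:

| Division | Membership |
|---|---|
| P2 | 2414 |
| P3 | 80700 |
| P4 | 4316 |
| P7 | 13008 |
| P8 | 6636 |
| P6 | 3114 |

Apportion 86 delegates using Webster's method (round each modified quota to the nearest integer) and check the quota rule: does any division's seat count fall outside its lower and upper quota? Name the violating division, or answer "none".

Standard quotas: P2 1.884, P3 62.985, P4 3.369, P7 10.153, P8 5.179, P6 2.430.
Webster allocation: P2 2, P3 64, P4 3, P7 10, P8 5, P6 2.
P3 has quota 62.985 (lower 62, upper 63) but receives 64 — outside the quota interval.

P3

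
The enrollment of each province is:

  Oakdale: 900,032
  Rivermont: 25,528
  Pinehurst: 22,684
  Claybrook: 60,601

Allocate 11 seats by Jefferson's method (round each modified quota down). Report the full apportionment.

Oakdale: 11, Rivermont: 0, Pinehurst: 0, Claybrook: 0

Standard divisor 1008845/11 ≈ 91713.182; standard quotas: Oakdale 9.814, Rivermont 0.278, Pinehurst 0.247, Claybrook 0.661.
Rounding down gives 9, 0, 0, 0 = 9 seats, so the divisor must be adjusted.
With modified divisor 78400: modified quotas Oakdale 11.480, Rivermont 0.326, Pinehurst 0.289, Claybrook 0.773.
Rounding down: Oakdale 11, Rivermont 0, Pinehurst 0, Claybrook 0 (total 11).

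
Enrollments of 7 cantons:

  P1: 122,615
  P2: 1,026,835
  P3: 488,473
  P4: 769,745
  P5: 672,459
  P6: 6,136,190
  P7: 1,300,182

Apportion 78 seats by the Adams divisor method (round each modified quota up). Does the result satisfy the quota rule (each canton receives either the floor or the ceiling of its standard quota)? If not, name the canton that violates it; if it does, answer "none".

Standard quotas: P1 0.909, P2 7.616, P3 3.623, P4 5.709, P5 4.988, P6 45.512, P7 9.643.
Adams allocation: P1 1, P2 8, P3 4, P4 6, P5 5, P6 44, P7 10.
P6 has quota 45.512 (lower 45, upper 46) but receives 44 — outside the quota interval.

P6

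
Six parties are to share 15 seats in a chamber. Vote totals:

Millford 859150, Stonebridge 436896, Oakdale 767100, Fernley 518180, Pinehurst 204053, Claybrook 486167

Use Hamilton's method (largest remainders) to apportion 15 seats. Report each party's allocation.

Millford 4, Stonebridge 2, Oakdale 4, Fernley 2, Pinehurst 1, Claybrook 2

The standard divisor is 3271546/15 ≈ 218103.067.
Standard quotas: Millford 3.9392, Stonebridge 2.0032, Oakdale 3.5171, Fernley 2.3758, Pinehurst 0.9356, Claybrook 2.2291.
Lower quotas: Millford 3, Stonebridge 2, Oakdale 3, Fernley 2, Pinehurst 0, Claybrook 2 (sum 12, leaving 3 seats).
Remainders in descending order: Millford 0.9392, Pinehurst 0.9356, Oakdale 0.5171, Fernley 0.3758, Claybrook 0.2291, Stonebridge 0.0032.
The surplus seats go to Millford, Pinehurst, Oakdale.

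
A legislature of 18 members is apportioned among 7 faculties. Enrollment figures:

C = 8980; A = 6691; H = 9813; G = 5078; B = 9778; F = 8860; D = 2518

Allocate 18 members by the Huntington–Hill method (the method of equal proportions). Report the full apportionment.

With divisor 2828: modified quotas C 3.175, A 2.366, H 3.470, G 1.796, B 3.458, F 3.133, D 0.890.
Geometric-mean thresholds: C √(3·4)=3.464, A √(2·3)=2.449, H √(3·4)=3.464, G √(1·2)=1.414, B √(3·4)=3.464, F √(3·4)=3.464, D (min 1).
Each quota rounded against its threshold gives C 3, A 2, H 4, G 2, B 3, F 3, D 1 (total 18).

C=3, A=2, H=4, G=2, B=3, F=3, D=1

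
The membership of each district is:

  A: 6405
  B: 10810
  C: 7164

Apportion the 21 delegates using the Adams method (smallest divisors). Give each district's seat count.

A 6, B 9, C 6

Standard divisor 24379/21 ≈ 1160.905; standard quotas: A 5.517, B 9.312, C 6.171.
Rounding up gives 6, 10, 7 = 23 seats, so the divisor must be adjusted.
With modified divisor 1240: modified quotas A 5.165, B 8.718, C 5.777.
Rounding up: A 6, B 9, C 6 (total 21).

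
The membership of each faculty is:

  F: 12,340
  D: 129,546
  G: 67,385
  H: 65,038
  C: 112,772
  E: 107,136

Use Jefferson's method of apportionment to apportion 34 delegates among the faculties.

Standard divisor 494217/34 ≈ 14535.794; standard quotas: F 0.849, D 8.912, G 4.636, H 4.474, C 7.758, E 7.370.
Rounding down gives 0, 8, 4, 4, 7, 7 = 30 seats, so the divisor must be adjusted.
With modified divisor 13200: modified quotas F 0.935, D 9.814, G 5.105, H 4.927, C 8.543, E 8.116.
Rounding down: F 0, D 9, G 5, H 4, C 8, E 8 (total 34).

F: 0, D: 9, G: 5, H: 4, C: 8, E: 8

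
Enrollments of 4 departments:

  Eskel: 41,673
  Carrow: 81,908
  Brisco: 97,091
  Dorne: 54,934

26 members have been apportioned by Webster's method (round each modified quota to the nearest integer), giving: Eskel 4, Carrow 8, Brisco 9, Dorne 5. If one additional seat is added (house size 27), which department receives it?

Brisco

Priority for the next seat is population ÷ (current seats + 0.5).
Priorities: Eskel 9260.667, Carrow 9636.235, Brisco 10220.105, Dorne 9988.000.
Highest priority: Brisco.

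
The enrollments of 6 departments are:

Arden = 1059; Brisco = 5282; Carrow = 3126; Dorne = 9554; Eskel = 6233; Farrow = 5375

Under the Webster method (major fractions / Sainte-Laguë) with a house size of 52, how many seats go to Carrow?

5

Standard divisor 30629/52 ≈ 589.019; standard quotas: Arden 1.798, Brisco 8.967, Carrow 5.307, Dorne 16.220, Eskel 10.582, Farrow 9.125.
Rounding to the nearest integer gives Arden 2, Brisco 9, Carrow 5, Dorne 16, Eskel 11, Farrow 9 — total 52, matching the house size, so no adjustment is needed.
Carrow receives 5.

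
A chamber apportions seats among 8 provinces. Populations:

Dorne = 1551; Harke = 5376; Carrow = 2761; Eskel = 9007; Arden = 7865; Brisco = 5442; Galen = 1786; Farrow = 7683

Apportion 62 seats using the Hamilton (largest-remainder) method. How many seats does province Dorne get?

Total 41471; standard divisor 41471/62 ≈ 668.887.
Standard quotas: Dorne 2.3188, Harke 8.0372, Carrow 4.1278, Eskel 13.4657, Arden 11.7583, Brisco 8.1359, Galen 2.6701, Farrow 11.4862.
Lower quotas: Dorne 2, Harke 8, Carrow 4, Eskel 13, Arden 11, Brisco 8, Galen 2, Farrow 11 (sum 59, leaving 3 seats).
Remainders in descending order: Arden 0.7583, Galen 0.6701, Farrow 0.4862, Eskel 0.4657, Dorne 0.3188, Brisco 0.1359, Carrow 0.1278, Harke 0.0372.
Largest remainders: Arden, Galen, Farrow receive the extra seats.
Dorne receives 2.

2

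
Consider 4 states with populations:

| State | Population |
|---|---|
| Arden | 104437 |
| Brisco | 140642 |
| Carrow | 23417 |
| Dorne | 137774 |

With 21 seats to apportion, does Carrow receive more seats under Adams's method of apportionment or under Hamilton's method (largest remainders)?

Adams

Adams: Arden 5, Brisco 7, Carrow 2, Dorne 7.
Hamilton: Arden 6, Brisco 7, Carrow 1, Dorne 7.
Carrow gets 2 under Adams and 1 under Hamilton.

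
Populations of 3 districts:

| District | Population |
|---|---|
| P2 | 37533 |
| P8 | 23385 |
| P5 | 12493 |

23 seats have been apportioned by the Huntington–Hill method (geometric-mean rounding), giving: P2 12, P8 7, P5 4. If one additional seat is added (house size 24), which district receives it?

Priority for the next seat is population ÷ (√(s·(s+1))).
Priorities: P2 3005.045, P8 3124.952, P5 2793.520.
Highest priority: P8.

P8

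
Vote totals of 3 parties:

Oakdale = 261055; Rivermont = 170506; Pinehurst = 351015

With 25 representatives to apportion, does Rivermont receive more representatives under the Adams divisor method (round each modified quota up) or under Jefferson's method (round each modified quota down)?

Adams

Adams: Oakdale 8, Rivermont 6, Pinehurst 11.
Jefferson: Oakdale 8, Rivermont 5, Pinehurst 12.
Rivermont gets 6 under Adams and 5 under Jefferson.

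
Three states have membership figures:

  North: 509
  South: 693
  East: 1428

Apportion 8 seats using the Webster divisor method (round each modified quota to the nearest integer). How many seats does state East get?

Standard divisor 2630/8 ≈ 328.75; standard quotas: North 1.548, South 2.108, East 4.344.
Rounding to the nearest integer gives North 2, South 2, East 4 — total 8, matching the house size, so no adjustment is needed.
East receives 4.

4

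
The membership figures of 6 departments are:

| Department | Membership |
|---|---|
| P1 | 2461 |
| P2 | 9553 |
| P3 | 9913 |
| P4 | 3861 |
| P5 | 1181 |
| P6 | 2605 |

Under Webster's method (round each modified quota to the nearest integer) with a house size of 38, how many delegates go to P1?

3

Standard divisor 29574/38 ≈ 778.263; standard quotas: P1 3.162, P2 12.275, P3 12.737, P4 4.961, P5 1.517, P6 3.347.
Rounding to the nearest integer gives P1 3, P2 12, P3 13, P4 5, P5 2, P6 3 — total 38, matching the house size, so no adjustment is needed.
P1 receives 3.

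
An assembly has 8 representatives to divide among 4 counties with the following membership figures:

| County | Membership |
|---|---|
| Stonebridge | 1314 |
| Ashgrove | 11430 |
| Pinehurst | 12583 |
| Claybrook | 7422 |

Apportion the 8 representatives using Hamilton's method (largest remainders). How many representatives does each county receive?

Total 32749; standard divisor 32749/8 ≈ 4093.625.
Standard quotas: Stonebridge 0.3210, Ashgrove 2.7921, Pinehurst 3.0738, Claybrook 1.8131.
Lower quotas: Stonebridge 0, Ashgrove 2, Pinehurst 3, Claybrook 1 (sum 6, leaving 2 seats).
Remainders in descending order: Claybrook 0.8131, Ashgrove 0.7921, Stonebridge 0.3210, Pinehurst 0.0738.
Largest remainders: Claybrook, Ashgrove receive the extra seats.

Stonebridge=0, Ashgrove=3, Pinehurst=3, Claybrook=2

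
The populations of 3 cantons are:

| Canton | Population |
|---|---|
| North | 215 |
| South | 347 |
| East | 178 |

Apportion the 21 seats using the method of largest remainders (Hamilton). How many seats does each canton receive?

Total 740; standard divisor 740/21 ≈ 35.238.
Standard quotas: North 6.101, South 9.847, East 5.051.
Lower quotas: North 6, South 9, East 5 (sum 20, leaving 1 seat).
Remainders in descending order: South 0.847, North 0.101, East 0.051.
Largest remainder: South receives the extra seat.

North: 6, South: 10, East: 5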